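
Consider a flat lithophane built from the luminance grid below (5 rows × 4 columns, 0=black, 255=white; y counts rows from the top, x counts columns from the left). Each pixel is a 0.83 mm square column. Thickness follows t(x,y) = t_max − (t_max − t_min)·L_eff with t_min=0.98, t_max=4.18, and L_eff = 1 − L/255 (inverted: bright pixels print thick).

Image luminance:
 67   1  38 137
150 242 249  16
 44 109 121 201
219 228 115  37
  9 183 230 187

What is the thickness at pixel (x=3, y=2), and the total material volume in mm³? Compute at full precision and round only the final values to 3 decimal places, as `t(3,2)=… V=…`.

t(3,2)=3.502 V=35.833

span = t_max - t_min = 4.18 - 0.98 = 3.200
L(3,2) = 201, L_eff = 1 - 201/255 = 0.211765 (inverted)
t(3,2) = 4.18 - 3.200·0.211765 = 3.502
Σt over all 5·4 pixels = 22106/425 ≈ 52.0141176
V = pitch²·Σt = 0.83²·22106/425 = 35.833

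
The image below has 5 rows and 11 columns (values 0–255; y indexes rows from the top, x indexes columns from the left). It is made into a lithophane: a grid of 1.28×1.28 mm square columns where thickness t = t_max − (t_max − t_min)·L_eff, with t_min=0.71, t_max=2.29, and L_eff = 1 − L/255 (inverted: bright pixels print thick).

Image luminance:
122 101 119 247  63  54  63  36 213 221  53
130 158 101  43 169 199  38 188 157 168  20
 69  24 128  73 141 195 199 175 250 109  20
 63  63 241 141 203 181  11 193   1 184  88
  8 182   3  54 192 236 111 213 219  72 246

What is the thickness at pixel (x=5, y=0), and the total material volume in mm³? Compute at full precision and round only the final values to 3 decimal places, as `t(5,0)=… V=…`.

span = t_max - t_min = 2.29 - 0.71 = 1.580
L(5,0) = 54, L_eff = 1 - 54/255 = 0.788235 (inverted)
t(5,0) = 2.29 - 1.580·0.788235 = 1.045
Σt over all 5·11 pixels = 698011/8500 ≈ 82.1189412
V = pitch²·Σt = 1.28²·698011/8500 = 134.544

t(5,0)=1.045 V=134.544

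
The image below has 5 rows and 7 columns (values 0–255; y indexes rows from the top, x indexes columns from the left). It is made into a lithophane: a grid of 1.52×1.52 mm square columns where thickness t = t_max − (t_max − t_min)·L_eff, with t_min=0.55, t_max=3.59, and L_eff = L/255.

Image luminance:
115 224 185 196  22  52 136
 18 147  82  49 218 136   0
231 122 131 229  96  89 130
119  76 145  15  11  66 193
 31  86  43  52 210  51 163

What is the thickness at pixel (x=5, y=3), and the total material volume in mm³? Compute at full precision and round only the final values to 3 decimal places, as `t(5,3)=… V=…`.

t(5,3)=2.803 V=183.736

span = t_max - t_min = 3.59 - 0.55 = 3.040
L(5,3) = 66, L_eff = 66/255 = 0.258824
t(5,3) = 3.59 - 3.040·0.258824 = 2.803
Σt over all 5·7 pixels = 2027899/25500 ≈ 79.5254510
V = pitch²·Σt = 1.52²·2027899/25500 = 183.736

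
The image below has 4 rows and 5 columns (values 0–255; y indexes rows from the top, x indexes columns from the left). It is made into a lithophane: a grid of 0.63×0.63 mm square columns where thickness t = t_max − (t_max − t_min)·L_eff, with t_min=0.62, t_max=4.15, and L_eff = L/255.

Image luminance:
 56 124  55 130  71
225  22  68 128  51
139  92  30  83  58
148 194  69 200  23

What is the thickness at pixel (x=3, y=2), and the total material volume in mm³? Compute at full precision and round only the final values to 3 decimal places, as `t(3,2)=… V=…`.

span = t_max - t_min = 4.15 - 0.62 = 3.530
L(3,2) = 83, L_eff = 83/255 = 0.325490
t(3,2) = 4.15 - 3.530·0.325490 = 3.001
Σt over all 4·5 pixels = 711251/12750 ≈ 55.7843922
V = pitch²·Σt = 0.63²·711251/12750 = 22.141

t(3,2)=3.001 V=22.141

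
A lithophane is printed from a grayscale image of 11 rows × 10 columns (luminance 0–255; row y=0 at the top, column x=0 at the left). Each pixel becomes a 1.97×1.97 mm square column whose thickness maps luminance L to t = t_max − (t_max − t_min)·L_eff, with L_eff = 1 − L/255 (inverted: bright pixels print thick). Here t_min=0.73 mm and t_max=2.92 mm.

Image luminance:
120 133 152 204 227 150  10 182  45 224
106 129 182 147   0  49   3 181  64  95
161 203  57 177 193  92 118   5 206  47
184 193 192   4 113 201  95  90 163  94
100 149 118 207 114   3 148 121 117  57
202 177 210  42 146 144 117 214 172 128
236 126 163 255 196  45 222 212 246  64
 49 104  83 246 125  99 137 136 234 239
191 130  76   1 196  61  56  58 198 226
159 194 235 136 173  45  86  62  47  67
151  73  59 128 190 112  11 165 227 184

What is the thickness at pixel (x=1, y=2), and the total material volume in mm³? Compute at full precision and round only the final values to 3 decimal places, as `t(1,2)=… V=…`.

span = t_max - t_min = 2.92 - 0.73 = 2.190
L(1,2) = 203, L_eff = 1 - 203/255 = 0.203922 (inverted)
t(1,2) = 2.92 - 2.190·0.203922 = 2.473
Σt over all 11·10 pixels = 1747693/8500 ≈ 205.6109412
V = pitch²·Σt = 1.97²·1747693/8500 = 797.956

t(1,2)=2.473 V=797.956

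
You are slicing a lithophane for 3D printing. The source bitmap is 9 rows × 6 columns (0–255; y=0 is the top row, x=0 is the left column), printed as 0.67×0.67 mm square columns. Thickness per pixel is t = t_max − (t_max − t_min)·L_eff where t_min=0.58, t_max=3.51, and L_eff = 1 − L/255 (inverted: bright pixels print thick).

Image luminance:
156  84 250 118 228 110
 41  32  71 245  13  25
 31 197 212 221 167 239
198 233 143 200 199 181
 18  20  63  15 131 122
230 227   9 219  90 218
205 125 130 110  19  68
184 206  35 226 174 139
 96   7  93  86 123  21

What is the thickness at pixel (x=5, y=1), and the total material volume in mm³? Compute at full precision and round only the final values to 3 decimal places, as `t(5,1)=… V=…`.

span = t_max - t_min = 3.51 - 0.58 = 2.930
L(5,1) = 25, L_eff = 1 - 25/255 = 0.901961 (inverted)
t(5,1) = 3.51 - 2.930·0.901961 = 0.867
Σt over all 9·6 pixels = 2850539/25500 ≈ 111.7858431
V = pitch²·Σt = 0.67²·2850539/25500 = 50.181

t(5,1)=0.867 V=50.181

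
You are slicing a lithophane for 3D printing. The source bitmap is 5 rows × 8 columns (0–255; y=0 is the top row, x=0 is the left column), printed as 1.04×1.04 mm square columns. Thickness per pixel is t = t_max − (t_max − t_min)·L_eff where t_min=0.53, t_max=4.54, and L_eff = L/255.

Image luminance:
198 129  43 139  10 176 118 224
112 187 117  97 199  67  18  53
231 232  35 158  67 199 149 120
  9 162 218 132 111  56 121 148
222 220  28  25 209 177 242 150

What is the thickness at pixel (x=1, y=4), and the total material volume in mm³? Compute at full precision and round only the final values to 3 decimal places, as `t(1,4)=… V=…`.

span = t_max - t_min = 4.54 - 0.53 = 4.010
L(1,4) = 220, L_eff = 220/255 = 0.862745
t(1,4) = 4.54 - 4.010·0.862745 = 1.080
Σt over all 5·8 pixels = 625573/6375 ≈ 98.1290980
V = pitch²·Σt = 1.04²·625573/6375 = 106.136

t(1,4)=1.080 V=106.136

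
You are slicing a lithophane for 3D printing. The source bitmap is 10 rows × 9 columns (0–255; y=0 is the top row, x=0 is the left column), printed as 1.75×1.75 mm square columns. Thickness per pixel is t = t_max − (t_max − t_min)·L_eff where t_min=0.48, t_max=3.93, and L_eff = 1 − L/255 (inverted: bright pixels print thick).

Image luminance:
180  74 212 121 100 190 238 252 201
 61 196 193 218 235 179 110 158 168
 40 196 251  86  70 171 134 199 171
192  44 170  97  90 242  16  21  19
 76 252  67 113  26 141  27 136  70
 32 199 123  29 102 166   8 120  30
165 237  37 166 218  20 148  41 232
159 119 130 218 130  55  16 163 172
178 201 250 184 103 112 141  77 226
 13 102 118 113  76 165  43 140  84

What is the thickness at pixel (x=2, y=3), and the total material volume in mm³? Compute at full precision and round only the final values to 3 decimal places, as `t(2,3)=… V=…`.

span = t_max - t_min = 3.93 - 0.48 = 3.450
L(2,3) = 170, L_eff = 1 - 170/255 = 0.333333 (inverted)
t(2,3) = 3.93 - 3.450·0.333333 = 2.780
Σt over all 10·9 pixels = 202.36
V = pitch²·Σt = 1.75²·202.36 = 619.728

t(2,3)=2.780 V=619.728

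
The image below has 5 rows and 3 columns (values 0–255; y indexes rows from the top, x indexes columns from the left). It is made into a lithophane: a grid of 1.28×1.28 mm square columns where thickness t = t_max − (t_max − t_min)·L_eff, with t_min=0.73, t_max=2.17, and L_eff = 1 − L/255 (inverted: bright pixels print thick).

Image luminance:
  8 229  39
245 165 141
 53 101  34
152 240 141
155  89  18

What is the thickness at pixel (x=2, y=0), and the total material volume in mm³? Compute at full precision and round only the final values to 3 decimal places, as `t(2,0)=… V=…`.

t(2,0)=0.950 V=34.687

span = t_max - t_min = 2.17 - 0.73 = 1.440
L(2,0) = 39, L_eff = 1 - 39/255 = 0.847059 (inverted)
t(2,0) = 2.17 - 1.440·0.847059 = 0.950
Σt over all 5·3 pixels = 35991/1700 ≈ 21.1711765
V = pitch²·Σt = 1.28²·35991/1700 = 34.687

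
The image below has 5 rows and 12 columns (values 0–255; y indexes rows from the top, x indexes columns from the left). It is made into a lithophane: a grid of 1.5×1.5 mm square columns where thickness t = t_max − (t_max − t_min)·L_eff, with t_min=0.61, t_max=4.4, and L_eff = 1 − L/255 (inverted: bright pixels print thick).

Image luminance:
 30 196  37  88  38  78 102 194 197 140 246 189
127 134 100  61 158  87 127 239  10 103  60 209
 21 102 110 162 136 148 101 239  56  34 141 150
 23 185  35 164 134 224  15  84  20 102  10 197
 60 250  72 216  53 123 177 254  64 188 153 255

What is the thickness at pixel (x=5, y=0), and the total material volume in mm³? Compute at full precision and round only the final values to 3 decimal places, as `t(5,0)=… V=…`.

t(5,0)=1.769 V=330.082

span = t_max - t_min = 4.4 - 0.61 = 3.790
L(5,0) = 78, L_eff = 1 - 78/255 = 0.694118 (inverted)
t(5,0) = 4.4 - 3.790·0.694118 = 1.769
Σt over all 5·12 pixels = 935233/6375 ≈ 146.7032157
V = pitch²·Σt = 1.5²·935233/6375 = 330.082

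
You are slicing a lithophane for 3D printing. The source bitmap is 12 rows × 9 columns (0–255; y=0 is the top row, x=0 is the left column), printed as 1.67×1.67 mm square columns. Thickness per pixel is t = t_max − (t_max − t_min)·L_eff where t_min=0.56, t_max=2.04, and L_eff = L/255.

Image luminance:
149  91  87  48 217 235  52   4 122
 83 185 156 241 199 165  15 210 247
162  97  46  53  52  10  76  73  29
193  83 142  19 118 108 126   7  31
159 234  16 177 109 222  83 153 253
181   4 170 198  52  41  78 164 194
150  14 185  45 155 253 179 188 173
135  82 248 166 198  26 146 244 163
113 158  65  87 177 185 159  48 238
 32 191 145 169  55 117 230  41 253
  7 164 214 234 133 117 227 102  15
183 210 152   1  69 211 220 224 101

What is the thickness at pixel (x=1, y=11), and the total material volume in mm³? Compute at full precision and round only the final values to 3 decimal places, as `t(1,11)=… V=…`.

span = t_max - t_min = 2.04 - 0.56 = 1.480
L(1,11) = 210, L_eff = 210/255 = 0.823529
t(1,11) = 2.04 - 1.480·0.823529 = 0.821
Σt over all 12·9 pixels = 878548/6375 ≈ 137.8114510
V = pitch²·Σt = 1.67²·878548/6375 = 384.342

t(1,11)=0.821 V=384.342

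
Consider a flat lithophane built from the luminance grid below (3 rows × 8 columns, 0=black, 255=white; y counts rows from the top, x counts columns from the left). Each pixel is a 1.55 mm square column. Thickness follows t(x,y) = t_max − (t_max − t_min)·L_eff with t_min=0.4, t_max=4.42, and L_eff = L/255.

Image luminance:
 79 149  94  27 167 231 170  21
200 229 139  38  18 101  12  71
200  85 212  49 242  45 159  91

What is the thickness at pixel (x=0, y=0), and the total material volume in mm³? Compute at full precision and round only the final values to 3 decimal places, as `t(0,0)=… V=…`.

span = t_max - t_min = 4.42 - 0.4 = 4.020
L(0,0) = 79, L_eff = 79/255 = 0.309804
t(0,0) = 4.42 - 4.020·0.309804 = 3.175
Σt over all 3·8 pixels = 261297/4250 ≈ 61.4816471
V = pitch²·Σt = 1.55²·261297/4250 = 147.710

t(0,0)=3.175 V=147.710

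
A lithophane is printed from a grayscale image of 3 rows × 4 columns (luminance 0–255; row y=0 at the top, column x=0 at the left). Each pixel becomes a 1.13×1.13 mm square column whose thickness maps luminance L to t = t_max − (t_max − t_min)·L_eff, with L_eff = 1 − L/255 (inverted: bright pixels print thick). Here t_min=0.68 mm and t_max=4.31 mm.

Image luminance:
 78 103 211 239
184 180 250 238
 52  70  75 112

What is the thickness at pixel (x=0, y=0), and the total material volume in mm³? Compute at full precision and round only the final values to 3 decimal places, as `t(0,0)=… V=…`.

span = t_max - t_min = 4.31 - 0.68 = 3.630
L(0,0) = 78, L_eff = 1 - 78/255 = 0.694118 (inverted)
t(0,0) = 4.31 - 3.630·0.694118 = 1.790
Σt over all 3·4 pixels = 71548/2125 ≈ 33.6696471
V = pitch²·Σt = 1.13²·71548/2125 = 42.993

t(0,0)=1.790 V=42.993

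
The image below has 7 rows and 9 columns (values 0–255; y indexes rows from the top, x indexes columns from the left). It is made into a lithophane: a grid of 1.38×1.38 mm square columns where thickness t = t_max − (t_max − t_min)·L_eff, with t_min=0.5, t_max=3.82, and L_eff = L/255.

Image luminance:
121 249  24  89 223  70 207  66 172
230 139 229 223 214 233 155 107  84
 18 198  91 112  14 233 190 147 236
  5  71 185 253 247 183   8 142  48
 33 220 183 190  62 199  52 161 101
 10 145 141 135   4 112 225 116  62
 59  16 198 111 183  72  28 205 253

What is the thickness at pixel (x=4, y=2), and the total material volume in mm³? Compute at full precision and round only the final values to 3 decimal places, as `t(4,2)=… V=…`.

span = t_max - t_min = 3.82 - 0.5 = 3.320
L(4,2) = 14, L_eff = 14/255 = 0.054902
t(4,2) = 3.82 - 3.320·0.054902 = 3.638
Σt over all 7·9 pixels = 1658743/12750 ≈ 130.0974902
V = pitch²·Σt = 1.38²·1658743/12750 = 247.758

t(4,2)=3.638 V=247.758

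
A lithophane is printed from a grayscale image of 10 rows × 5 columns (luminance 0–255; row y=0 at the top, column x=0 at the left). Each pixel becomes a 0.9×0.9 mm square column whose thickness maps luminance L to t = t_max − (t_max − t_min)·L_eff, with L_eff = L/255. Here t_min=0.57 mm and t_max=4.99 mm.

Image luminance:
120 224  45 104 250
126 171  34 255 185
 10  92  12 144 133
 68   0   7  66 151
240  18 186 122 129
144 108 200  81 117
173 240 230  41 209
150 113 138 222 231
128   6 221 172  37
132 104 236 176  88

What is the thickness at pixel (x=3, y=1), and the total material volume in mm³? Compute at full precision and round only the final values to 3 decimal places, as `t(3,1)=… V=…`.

span = t_max - t_min = 4.99 - 0.57 = 4.420
L(3,1) = 255, L_eff = 255/255 = 1.000000
t(3,1) = 4.99 - 4.420·1.000000 = 0.570
Σt over all 10·5 pixels = 50734/375 ≈ 135.2906667
V = pitch²·Σt = 0.9²·50734/375 = 109.585

t(3,1)=0.570 V=109.585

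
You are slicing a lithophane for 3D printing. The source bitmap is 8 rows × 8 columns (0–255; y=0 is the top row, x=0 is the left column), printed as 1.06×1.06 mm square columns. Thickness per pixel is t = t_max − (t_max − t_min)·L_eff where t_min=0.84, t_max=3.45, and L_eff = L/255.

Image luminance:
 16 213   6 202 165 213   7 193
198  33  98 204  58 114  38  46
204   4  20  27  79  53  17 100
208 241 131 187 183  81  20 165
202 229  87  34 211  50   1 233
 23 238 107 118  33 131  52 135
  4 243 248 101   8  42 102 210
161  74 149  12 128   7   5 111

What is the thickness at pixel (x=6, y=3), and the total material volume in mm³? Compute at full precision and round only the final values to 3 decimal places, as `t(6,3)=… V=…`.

span = t_max - t_min = 3.45 - 0.84 = 2.610
L(6,3) = 20, L_eff = 20/255 = 0.078431
t(6,3) = 3.45 - 2.610·0.078431 = 3.245
Σt over all 8·8 pixels = 1266669/8500 ≈ 149.0198824
V = pitch²·Σt = 1.06²·1266669/8500 = 167.439

t(6,3)=3.245 V=167.439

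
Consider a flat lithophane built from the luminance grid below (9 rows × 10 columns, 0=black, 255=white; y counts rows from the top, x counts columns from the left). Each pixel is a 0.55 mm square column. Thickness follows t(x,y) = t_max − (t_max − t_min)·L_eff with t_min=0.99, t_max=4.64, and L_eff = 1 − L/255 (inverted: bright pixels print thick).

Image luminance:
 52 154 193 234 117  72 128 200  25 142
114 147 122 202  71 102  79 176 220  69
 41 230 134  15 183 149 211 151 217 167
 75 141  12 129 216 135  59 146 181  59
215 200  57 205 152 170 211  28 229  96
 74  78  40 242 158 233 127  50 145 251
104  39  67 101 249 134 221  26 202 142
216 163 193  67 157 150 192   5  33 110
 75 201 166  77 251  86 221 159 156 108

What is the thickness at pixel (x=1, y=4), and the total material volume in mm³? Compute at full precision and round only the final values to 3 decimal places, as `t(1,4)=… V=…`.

t(1,4)=3.853 V=80.219

span = t_max - t_min = 4.64 - 0.99 = 3.650
L(1,4) = 200, L_eff = 1 - 200/255 = 0.215686 (inverted)
t(1,4) = 4.64 - 3.650·0.215686 = 3.853
Σt over all 9·10 pixels = 338114/1275 ≈ 265.1874510
V = pitch²·Σt = 0.55²·338114/1275 = 80.219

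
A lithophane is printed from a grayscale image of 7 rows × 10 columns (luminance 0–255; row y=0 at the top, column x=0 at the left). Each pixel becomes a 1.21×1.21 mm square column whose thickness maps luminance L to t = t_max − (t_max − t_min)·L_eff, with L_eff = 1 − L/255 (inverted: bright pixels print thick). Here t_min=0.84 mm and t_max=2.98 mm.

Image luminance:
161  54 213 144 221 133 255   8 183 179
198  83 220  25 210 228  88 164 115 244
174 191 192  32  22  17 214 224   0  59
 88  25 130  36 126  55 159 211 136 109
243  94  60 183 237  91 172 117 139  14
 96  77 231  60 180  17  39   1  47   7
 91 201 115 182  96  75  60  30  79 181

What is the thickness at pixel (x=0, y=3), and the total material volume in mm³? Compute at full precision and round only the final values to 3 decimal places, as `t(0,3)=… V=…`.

span = t_max - t_min = 2.98 - 0.84 = 2.140
L(0,3) = 88, L_eff = 1 - 88/255 = 0.654902 (inverted)
t(0,3) = 2.98 - 2.140·0.654902 = 1.579
Σt over all 7·10 pixels = 554529/4250 ≈ 130.4774118
V = pitch²·Σt = 1.21²·554529/4250 = 191.032

t(0,3)=1.579 V=191.032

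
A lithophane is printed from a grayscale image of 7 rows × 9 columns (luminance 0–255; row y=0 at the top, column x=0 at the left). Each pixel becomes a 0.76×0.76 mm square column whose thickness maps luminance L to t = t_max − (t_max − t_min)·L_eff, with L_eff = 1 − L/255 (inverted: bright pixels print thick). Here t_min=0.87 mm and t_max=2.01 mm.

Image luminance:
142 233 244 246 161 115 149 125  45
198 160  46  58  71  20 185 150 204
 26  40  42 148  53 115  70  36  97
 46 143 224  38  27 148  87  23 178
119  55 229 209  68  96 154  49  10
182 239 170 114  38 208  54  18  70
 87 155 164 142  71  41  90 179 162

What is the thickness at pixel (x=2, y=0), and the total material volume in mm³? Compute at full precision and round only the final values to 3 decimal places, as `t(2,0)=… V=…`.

span = t_max - t_min = 2.01 - 0.87 = 1.140
L(2,0) = 244, L_eff = 1 - 244/255 = 0.043137 (inverted)
t(2,0) = 2.01 - 1.140·0.043137 = 1.961
Σt over all 7·9 pixels = 741993/8500 ≈ 87.2932941
V = pitch²·Σt = 0.76²·741993/8500 = 50.421

t(2,0)=1.961 V=50.421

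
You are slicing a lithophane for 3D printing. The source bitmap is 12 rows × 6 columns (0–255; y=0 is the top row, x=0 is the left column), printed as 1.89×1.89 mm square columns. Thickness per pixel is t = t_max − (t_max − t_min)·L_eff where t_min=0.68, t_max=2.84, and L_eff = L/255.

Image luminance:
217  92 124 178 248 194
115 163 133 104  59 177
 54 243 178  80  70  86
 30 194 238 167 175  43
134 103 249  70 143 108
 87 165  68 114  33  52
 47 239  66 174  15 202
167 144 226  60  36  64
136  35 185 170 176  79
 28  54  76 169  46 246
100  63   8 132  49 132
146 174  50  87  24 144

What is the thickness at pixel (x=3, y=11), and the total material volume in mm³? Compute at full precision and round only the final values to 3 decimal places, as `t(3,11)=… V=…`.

span = t_max - t_min = 2.84 - 0.68 = 2.160
L(3,11) = 87, L_eff = 87/255 = 0.341176
t(3,11) = 2.84 - 2.160·0.341176 = 2.103
Σt over all 12·6 pixels = 279054/2125 ≈ 131.3195294
V = pitch²·Σt = 1.89²·279054/2125 = 469.086

t(3,11)=2.103 V=469.086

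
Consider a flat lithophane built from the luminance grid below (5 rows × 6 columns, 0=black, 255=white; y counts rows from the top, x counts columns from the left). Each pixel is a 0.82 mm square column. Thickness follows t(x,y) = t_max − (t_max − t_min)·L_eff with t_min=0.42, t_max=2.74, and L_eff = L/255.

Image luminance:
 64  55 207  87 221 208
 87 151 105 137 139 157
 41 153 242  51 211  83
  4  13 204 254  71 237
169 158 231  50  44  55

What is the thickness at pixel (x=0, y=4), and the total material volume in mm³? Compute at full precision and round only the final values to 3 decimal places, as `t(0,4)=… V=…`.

span = t_max - t_min = 2.74 - 0.42 = 2.320
L(0,4) = 169, L_eff = 169/255 = 0.662745
t(0,4) = 2.74 - 2.320·0.662745 = 1.202
Σt over all 5·6 pixels = 298463/6375 ≈ 46.8177255
V = pitch²·Σt = 0.82²·298463/6375 = 31.480

t(0,4)=1.202 V=31.480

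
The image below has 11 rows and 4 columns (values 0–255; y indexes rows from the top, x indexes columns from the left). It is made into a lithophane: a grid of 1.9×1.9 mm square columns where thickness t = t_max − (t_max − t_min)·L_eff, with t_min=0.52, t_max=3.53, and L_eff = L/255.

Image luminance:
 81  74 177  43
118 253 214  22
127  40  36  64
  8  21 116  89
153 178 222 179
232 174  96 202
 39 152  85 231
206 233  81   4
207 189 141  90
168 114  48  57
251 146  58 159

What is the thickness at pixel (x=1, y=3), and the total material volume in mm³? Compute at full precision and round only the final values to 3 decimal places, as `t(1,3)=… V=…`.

t(1,3)=3.282 V=323.015

span = t_max - t_min = 3.53 - 0.52 = 3.010
L(1,3) = 21, L_eff = 21/255 = 0.082353
t(1,3) = 3.53 - 3.010·0.082353 = 3.282
Σt over all 11·4 pixels = 1140841/12750 ≈ 89.4777255
V = pitch²·Σt = 1.9²·1140841/12750 = 323.015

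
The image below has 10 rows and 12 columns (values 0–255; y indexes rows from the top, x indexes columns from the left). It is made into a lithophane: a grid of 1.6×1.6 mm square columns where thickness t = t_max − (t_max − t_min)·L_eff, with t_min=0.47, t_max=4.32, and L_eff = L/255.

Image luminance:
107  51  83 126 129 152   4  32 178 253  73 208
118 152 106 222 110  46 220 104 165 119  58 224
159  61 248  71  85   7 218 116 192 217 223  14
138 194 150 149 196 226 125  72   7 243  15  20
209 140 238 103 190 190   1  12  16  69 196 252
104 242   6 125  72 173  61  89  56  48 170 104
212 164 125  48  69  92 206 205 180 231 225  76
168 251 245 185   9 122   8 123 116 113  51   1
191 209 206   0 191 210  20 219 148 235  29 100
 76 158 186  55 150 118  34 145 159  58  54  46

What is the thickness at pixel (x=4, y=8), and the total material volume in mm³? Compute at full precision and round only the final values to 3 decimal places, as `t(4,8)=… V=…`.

t(4,8)=1.436 V=736.749

span = t_max - t_min = 4.32 - 0.47 = 3.850
L(4,8) = 191, L_eff = 191/255 = 0.749020
t(4,8) = 4.32 - 3.850·0.749020 = 1.436
Σt over all 10·12 pixels = 733871/2550 ≈ 287.7925490
V = pitch²·Σt = 1.6²·733871/2550 = 736.749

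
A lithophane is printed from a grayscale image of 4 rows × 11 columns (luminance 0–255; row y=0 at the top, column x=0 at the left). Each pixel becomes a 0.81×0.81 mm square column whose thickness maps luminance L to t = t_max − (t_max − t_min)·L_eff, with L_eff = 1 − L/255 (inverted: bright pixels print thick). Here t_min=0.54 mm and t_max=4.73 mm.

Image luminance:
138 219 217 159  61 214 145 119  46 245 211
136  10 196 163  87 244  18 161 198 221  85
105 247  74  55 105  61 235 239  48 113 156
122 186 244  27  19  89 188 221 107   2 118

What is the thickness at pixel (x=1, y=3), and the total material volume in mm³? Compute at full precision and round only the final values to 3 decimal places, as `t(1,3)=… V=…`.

span = t_max - t_min = 4.73 - 0.54 = 4.190
L(1,3) = 186, L_eff = 1 - 186/255 = 0.270588 (inverted)
t(1,3) = 4.73 - 4.190·0.270588 = 3.596
Σt over all 4·11 pixels = 523751/4250 ≈ 123.2355294
V = pitch²·Σt = 0.81²·523751/4250 = 80.855

t(1,3)=3.596 V=80.855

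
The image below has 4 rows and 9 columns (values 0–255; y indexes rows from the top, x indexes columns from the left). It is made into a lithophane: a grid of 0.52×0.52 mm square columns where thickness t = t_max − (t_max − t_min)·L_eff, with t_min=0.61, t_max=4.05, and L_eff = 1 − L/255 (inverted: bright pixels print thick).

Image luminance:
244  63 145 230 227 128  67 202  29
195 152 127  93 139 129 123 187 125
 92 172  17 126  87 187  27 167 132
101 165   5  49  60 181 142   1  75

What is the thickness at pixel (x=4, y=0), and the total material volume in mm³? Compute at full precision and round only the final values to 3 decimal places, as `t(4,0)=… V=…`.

t(4,0)=3.672 V=21.955

span = t_max - t_min = 4.05 - 0.61 = 3.440
L(4,0) = 227, L_eff = 1 - 227/255 = 0.109804 (inverted)
t(4,0) = 4.05 - 3.440·0.109804 = 3.672
Σt over all 4·9 pixels = 517621/6375 ≈ 81.1954510
V = pitch²·Σt = 0.52²·517621/6375 = 21.955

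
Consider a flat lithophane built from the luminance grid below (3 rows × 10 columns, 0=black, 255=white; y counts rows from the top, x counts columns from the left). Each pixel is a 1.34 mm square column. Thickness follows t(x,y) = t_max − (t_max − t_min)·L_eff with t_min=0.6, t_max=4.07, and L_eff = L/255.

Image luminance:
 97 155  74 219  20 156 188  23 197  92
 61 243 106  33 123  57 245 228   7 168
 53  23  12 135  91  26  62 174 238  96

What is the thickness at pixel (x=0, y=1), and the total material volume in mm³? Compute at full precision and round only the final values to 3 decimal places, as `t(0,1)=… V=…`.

span = t_max - t_min = 4.07 - 0.6 = 3.470
L(0,1) = 61, L_eff = 61/255 = 0.239216
t(0,1) = 4.07 - 3.470·0.239216 = 3.240
Σt over all 3·10 pixels = 161088/2125 ≈ 75.8061176
V = pitch²·Σt = 1.34²·161088/2125 = 136.117

t(0,1)=3.240 V=136.117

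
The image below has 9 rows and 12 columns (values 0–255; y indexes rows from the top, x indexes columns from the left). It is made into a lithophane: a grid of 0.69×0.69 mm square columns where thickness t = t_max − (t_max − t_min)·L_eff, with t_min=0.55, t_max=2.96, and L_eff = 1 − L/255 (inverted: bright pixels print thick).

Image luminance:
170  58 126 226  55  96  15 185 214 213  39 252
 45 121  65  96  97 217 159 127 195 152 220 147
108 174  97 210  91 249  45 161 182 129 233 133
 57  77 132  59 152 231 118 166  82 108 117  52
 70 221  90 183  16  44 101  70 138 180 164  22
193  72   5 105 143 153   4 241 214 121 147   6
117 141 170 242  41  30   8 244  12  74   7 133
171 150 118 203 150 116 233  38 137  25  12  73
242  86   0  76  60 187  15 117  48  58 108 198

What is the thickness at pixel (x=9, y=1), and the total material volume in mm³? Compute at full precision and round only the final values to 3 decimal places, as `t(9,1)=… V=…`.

span = t_max - t_min = 2.96 - 0.55 = 2.410
L(9,1) = 152, L_eff = 1 - 152/255 = 0.403922 (inverted)
t(9,1) = 2.96 - 2.410·0.403922 = 1.987
Σt over all 9·12 pixels = 387228/2125 ≈ 182.2249412
V = pitch²·Σt = 0.69²·387228/2125 = 86.757

t(9,1)=1.987 V=86.757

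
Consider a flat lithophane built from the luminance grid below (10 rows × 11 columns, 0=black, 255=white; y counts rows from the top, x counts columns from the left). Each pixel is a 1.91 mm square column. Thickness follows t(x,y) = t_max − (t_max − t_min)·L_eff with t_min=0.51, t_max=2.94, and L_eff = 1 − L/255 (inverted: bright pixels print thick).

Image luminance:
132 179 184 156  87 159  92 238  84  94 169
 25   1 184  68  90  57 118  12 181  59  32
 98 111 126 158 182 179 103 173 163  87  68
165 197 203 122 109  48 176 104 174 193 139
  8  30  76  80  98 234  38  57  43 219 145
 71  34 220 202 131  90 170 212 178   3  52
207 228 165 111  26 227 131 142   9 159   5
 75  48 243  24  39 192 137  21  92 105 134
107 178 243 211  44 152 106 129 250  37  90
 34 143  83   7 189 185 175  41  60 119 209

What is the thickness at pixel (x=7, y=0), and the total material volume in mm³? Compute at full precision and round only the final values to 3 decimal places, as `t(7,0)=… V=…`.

t(7,0)=2.778 V=662.921

span = t_max - t_min = 2.94 - 0.51 = 2.430
L(7,0) = 238, L_eff = 1 - 238/255 = 0.066667 (inverted)
t(7,0) = 2.94 - 2.430·0.066667 = 2.778
Σt over all 10·11 pixels = 386148/2125 ≈ 181.7167059
V = pitch²·Σt = 1.91²·386148/2125 = 662.921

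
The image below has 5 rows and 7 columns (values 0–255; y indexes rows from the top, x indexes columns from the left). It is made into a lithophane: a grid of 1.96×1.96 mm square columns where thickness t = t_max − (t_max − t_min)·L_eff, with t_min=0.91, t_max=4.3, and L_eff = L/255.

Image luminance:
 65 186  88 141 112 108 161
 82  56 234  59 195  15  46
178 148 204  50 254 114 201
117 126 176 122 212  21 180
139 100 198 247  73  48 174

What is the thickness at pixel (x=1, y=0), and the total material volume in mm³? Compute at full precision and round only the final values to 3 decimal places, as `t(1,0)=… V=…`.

t(1,0)=1.827 V=341.704

span = t_max - t_min = 4.3 - 0.91 = 3.390
L(1,0) = 186, L_eff = 186/255 = 0.729412
t(1,0) = 4.3 - 3.390·0.729412 = 1.827
Σt over all 5·7 pixels = 37803/425 ≈ 88.9482353
V = pitch²·Σt = 1.96²·37803/425 = 341.704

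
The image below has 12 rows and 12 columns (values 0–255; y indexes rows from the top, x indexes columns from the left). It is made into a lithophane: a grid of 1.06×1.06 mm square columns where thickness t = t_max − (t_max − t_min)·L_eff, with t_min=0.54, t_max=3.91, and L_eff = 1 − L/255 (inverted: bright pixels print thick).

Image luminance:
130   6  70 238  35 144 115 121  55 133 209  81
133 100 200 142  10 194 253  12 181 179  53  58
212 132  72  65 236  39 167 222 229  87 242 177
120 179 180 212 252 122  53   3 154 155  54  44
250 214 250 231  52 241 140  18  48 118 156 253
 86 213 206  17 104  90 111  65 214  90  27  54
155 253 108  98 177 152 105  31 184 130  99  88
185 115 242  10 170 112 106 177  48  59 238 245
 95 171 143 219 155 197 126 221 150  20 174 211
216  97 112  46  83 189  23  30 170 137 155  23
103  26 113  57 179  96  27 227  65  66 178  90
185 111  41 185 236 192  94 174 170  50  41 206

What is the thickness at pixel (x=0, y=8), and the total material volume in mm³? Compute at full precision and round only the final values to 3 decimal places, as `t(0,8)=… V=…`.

span = t_max - t_min = 3.91 - 0.54 = 3.370
L(0,8) = 95, L_eff = 1 - 95/255 = 0.627451 (inverted)
t(0,8) = 3.91 - 3.370·0.627451 = 1.795
Σt over all 12·12 pixels = 327.14
V = pitch²·Σt = 1.06²·327.14 = 367.575

t(0,8)=1.795 V=367.575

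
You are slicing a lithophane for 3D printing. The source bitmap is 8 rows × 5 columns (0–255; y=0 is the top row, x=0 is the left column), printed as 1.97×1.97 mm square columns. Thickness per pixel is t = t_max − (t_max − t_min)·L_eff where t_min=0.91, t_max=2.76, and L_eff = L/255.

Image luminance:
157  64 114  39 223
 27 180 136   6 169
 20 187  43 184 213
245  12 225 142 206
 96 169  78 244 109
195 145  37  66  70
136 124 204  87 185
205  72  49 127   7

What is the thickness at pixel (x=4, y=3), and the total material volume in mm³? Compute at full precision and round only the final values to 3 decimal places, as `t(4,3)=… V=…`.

span = t_max - t_min = 2.76 - 0.91 = 1.850
L(4,3) = 206, L_eff = 206/255 = 0.807843
t(4,3) = 2.76 - 1.850·0.807843 = 1.265
Σt over all 8·5 pixels = 378151/5100 ≈ 74.1472549
V = pitch²·Σt = 1.97²·378151/5100 = 287.758

t(4,3)=1.265 V=287.758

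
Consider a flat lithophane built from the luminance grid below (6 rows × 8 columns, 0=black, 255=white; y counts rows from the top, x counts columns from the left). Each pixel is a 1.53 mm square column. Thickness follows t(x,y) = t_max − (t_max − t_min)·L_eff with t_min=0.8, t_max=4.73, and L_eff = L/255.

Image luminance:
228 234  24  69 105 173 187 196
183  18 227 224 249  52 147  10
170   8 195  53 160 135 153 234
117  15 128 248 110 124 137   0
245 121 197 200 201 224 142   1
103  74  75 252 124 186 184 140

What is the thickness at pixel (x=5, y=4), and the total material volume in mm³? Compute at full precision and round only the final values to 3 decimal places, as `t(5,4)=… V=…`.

t(5,4)=1.278 V=286.801

span = t_max - t_min = 4.73 - 0.8 = 3.930
L(5,4) = 224, L_eff = 224/255 = 0.878431
t(5,4) = 4.73 - 3.930·0.878431 = 1.278
Σt over all 6·8 pixels = 520699/4250 ≈ 122.5174118
V = pitch²·Σt = 1.53²·520699/4250 = 286.801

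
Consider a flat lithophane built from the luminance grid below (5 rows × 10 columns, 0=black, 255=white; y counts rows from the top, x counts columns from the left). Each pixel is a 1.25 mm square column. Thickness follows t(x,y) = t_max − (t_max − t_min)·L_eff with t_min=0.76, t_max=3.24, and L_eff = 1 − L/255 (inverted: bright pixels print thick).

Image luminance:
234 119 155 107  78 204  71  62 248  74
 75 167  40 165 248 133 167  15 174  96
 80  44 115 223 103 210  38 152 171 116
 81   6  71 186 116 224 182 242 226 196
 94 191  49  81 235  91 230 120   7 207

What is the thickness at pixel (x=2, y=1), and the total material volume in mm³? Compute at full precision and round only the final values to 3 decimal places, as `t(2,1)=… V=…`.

span = t_max - t_min = 3.24 - 0.76 = 2.480
L(2,1) = 40, L_eff = 1 - 40/255 = 0.843137 (inverted)
t(2,1) = 3.24 - 2.480·0.843137 = 1.149
Σt over all 5·10 pixels = 658828/6375 ≈ 103.3455686
V = pitch²·Σt = 1.25²·658828/6375 = 161.477

t(2,1)=1.149 V=161.477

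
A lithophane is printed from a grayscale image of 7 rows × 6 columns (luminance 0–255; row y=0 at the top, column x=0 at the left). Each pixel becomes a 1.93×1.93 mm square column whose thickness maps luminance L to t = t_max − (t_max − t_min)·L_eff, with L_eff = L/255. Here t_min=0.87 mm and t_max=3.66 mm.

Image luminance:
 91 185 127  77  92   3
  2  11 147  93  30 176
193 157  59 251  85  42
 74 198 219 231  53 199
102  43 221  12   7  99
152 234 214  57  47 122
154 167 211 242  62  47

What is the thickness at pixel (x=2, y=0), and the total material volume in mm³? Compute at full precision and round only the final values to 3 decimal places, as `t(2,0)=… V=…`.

span = t_max - t_min = 3.66 - 0.87 = 2.790
L(2,0) = 127, L_eff = 127/255 = 0.498039
t(2,0) = 3.66 - 2.790·0.498039 = 2.270
Σt over all 7·6 pixels = 210684/2125 ≈ 99.1454118
V = pitch²·Σt = 1.93²·210684/2125 = 369.307

t(2,0)=2.270 V=369.307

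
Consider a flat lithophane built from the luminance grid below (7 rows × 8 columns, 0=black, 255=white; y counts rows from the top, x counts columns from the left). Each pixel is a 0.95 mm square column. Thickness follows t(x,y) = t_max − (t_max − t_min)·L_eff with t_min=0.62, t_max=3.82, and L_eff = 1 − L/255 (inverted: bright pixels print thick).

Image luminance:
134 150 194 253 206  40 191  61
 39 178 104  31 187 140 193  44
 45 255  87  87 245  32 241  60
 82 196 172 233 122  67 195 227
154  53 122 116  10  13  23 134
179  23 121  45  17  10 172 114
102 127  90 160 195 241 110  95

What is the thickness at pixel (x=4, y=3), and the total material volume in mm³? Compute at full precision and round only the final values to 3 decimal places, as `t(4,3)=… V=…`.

t(4,3)=2.151 V=109.673

span = t_max - t_min = 3.82 - 0.62 = 3.200
L(4,3) = 122, L_eff = 1 - 122/255 = 0.521569 (inverted)
t(4,3) = 3.82 - 3.200·0.521569 = 2.151
Σt over all 7·8 pixels = 30988/255 ≈ 121.5215686
V = pitch²·Σt = 0.95²·30988/255 = 109.673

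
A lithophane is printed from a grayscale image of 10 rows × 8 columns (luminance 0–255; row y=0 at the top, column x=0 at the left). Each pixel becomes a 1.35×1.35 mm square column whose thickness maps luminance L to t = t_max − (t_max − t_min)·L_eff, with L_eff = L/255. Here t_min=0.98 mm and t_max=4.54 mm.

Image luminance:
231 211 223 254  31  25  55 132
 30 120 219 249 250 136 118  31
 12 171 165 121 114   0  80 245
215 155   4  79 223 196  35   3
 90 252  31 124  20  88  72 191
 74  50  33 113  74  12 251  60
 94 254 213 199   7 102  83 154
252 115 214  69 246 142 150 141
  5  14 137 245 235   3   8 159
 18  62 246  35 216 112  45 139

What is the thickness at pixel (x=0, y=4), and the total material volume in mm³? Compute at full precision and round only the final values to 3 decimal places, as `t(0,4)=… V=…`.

span = t_max - t_min = 4.54 - 0.98 = 3.560
L(0,4) = 90, L_eff = 90/255 = 0.352941
t(0,4) = 4.54 - 3.560·0.352941 = 3.284
Σt over all 10·8 pixels = 1444802/6375 ≈ 226.6356078
V = pitch²·Σt = 1.35²·1444802/6375 = 413.043

t(0,4)=3.284 V=413.043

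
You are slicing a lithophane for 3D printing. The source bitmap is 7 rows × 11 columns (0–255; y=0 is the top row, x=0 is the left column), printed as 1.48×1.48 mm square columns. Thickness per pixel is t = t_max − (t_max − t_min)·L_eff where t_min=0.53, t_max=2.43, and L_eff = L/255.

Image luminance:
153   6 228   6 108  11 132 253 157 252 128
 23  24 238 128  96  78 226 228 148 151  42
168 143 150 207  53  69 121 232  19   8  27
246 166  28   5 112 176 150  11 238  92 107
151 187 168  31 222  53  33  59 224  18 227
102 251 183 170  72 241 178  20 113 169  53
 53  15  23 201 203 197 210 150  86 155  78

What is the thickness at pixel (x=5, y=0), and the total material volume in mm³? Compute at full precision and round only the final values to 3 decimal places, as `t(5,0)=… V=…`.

t(5,0)=2.348 V=252.515

span = t_max - t_min = 2.43 - 0.53 = 1.900
L(5,0) = 11, L_eff = 11/255 = 0.043137
t(5,0) = 2.43 - 1.900·0.043137 = 2.348
Σt over all 7·11 pixels = 587941/5100 ≈ 115.2825490
V = pitch²·Σt = 1.48²·587941/5100 = 252.515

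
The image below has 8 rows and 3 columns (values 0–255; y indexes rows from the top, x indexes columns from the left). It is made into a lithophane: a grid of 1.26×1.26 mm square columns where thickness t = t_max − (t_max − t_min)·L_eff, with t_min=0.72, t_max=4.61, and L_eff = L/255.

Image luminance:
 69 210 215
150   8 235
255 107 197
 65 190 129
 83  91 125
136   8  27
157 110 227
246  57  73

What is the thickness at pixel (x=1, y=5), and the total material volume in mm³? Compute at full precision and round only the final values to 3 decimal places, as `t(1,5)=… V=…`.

span = t_max - t_min = 4.61 - 0.72 = 3.890
L(1,5) = 8, L_eff = 8/255 = 0.031373
t(1,5) = 4.61 - 3.890·0.031373 = 4.488
Σt over all 8·3 pixels = 158819/2550 ≈ 62.2819608
V = pitch²·Σt = 1.26²·158819/2550 = 98.879

t(1,5)=4.488 V=98.879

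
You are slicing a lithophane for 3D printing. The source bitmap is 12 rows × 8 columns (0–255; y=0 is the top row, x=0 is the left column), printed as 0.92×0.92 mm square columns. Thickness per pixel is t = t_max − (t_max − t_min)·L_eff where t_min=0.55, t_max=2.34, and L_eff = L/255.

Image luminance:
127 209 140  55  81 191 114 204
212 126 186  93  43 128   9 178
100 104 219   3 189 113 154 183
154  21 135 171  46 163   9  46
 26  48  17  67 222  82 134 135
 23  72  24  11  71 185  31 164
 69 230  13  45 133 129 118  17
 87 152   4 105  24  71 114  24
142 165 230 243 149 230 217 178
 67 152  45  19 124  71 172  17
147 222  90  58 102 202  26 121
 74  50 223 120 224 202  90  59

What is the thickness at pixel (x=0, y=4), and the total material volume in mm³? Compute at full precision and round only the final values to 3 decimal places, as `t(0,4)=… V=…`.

t(0,4)=2.157 V=126.063

span = t_max - t_min = 2.34 - 0.55 = 1.790
L(0,4) = 26, L_eff = 26/255 = 0.101961
t(0,4) = 2.34 - 1.790·0.101961 = 2.157
Σt over all 12·8 pixels = 949496/6375 ≈ 148.9405490
V = pitch²·Σt = 0.92²·949496/6375 = 126.063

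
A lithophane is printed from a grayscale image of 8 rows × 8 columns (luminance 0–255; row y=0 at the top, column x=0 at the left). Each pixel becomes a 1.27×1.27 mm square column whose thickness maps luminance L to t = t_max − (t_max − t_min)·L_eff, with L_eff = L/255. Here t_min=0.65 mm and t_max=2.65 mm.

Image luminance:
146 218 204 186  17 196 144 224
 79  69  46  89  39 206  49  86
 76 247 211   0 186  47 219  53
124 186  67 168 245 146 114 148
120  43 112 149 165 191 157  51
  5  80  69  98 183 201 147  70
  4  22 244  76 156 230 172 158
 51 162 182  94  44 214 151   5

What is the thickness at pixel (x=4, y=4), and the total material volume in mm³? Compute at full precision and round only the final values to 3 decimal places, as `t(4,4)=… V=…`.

t(4,4)=1.356 V=171.828

span = t_max - t_min = 2.65 - 0.65 = 2.000
L(4,4) = 165, L_eff = 165/255 = 0.647059
t(4,4) = 2.65 - 2.000·0.647059 = 1.356
Σt over all 8·8 pixels = 1598/15 ≈ 106.5333333
V = pitch²·Σt = 1.27²·1598/15 = 171.828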